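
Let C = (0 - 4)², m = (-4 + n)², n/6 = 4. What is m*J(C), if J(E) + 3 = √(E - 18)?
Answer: -1200 + 400*I*√2 ≈ -1200.0 + 565.69*I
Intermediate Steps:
n = 24 (n = 6*4 = 24)
m = 400 (m = (-4 + 24)² = 20² = 400)
C = 16 (C = (-4)² = 16)
J(E) = -3 + √(-18 + E) (J(E) = -3 + √(E - 18) = -3 + √(-18 + E))
m*J(C) = 400*(-3 + √(-18 + 16)) = 400*(-3 + √(-2)) = 400*(-3 + I*√2) = -1200 + 400*I*√2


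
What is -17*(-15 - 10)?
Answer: 425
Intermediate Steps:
-17*(-15 - 10) = -17*(-25) = 425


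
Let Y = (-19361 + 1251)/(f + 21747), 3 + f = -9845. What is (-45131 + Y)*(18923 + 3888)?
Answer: -12250234191869/11899 ≈ -1.0295e+9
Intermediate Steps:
f = -9848 (f = -3 - 9845 = -9848)
Y = -18110/11899 (Y = (-19361 + 1251)/(-9848 + 21747) = -18110/11899 ≈ -1.5220)
(-45131 + Y)*(18923 + 3888) = (-45131 - 18110/11899)*(18923 + 3888) = -537031879/11899*22811 = -12250234191869/11899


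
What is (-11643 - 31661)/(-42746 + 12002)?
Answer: 5413/3843 ≈ 1.4085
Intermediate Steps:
(-11643 - 31661)/(-42746 + 12002) = -43304/(-30744) = -43304*(-1/30744) = 5413/3843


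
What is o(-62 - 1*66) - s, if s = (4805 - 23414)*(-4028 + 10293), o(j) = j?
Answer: 116585257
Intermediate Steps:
s = -116585385 (s = -18609*6265 = -116585385)
o(-62 - 1*66) - s = (-62 - 1*66) - 1*(-116585385) = (-62 - 66) + 116585385 = -128 + 116585385 = 116585257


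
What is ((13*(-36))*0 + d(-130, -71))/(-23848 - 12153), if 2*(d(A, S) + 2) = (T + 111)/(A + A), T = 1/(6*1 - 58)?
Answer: 59851/973467040 ≈ 6.1482e-5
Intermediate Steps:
T = -1/52 (T = 1/(6 - 58) = 1/(-52) = -1/52 ≈ -0.019231)
d(A, S) = -2 + 5771/(208*A) (d(A, S) = -2 + ((-1/52 + 111)/(A + A))/2 = -2 + (5771/(52*((2*A))))/2 = -2 + (5771*(1/(2*A))/52)/2 = -2 + (5771/(104*A))/2 = -2 + 5771/(208*A))
((13*(-36))*0 + d(-130, -71))/(-23848 - 12153) = ((13*(-36))*0 + (-2 + (5771/208)/(-130)))/(-23848 - 12153) = (-468*0 + (-2 + (5771/208)*(-1/130)))/(-36001) = (0 + (-2 - 5771/27040))*(-1/36001) = (0 - 59851/27040)*(-1/36001) = -59851/27040*(-1/36001) = 59851/973467040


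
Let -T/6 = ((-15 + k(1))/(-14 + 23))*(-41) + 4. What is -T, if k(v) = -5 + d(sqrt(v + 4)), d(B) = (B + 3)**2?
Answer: 188 - 164*sqrt(5) ≈ -178.72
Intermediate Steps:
d(B) = (3 + B)**2
k(v) = -5 + (3 + sqrt(4 + v))**2 (k(v) = -5 + (3 + sqrt(v + 4))**2 = -5 + (3 + sqrt(4 + v))**2)
T = -1712/3 + 82*(3 + sqrt(5))**2/3 (T = -6*(((-15 + (-5 + (3 + sqrt(4 + 1))**2))/(-14 + 23))*(-41) + 4) = -6*(((-15 + (-5 + (3 + sqrt(5))**2))/9)*(-41) + 4) = -6*(((-20 + (3 + sqrt(5))**2)*(1/9))*(-41) + 4) = -6*((-20/9 + (3 + sqrt(5))**2/9)*(-41) + 4) = -6*((820/9 - 41*(3 + sqrt(5))**2/9) + 4) = -6*(856/9 - 41*(3 + sqrt(5))**2/9) = -1712/3 + 82*(3 + sqrt(5))**2/3 ≈ 178.72)
-T = -(-188 + 164*sqrt(5)) = 188 - 164*sqrt(5)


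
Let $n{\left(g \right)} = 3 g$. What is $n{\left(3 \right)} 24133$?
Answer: $217197$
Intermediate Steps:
$n{\left(3 \right)} 24133 = 3 \cdot 3 \cdot 24133 = 9 \cdot 24133 = 217197$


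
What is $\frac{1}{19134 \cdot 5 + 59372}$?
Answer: $\frac{1}{155042} \approx 6.4499 \cdot 10^{-6}$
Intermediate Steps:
$\frac{1}{19134 \cdot 5 + 59372} = \frac{1}{95670 + 59372} = \frac{1}{155042}$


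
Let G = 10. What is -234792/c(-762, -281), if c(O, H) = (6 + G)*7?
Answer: -29349/14 ≈ -2096.4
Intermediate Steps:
c(O, H) = 112 (c(O, H) = (6 + 10)*7 = 16*7 = 112)
-234792/c(-762, -281) = -234792/112 = -234792*1/112 = -29349/14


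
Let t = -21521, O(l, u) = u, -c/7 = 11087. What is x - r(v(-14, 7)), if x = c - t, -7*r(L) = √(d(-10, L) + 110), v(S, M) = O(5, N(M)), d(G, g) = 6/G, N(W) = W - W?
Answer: -56088 + √2735/35 ≈ -56087.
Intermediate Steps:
c = -77609 (c = -7*11087 = -77609)
N(W) = 0
v(S, M) = 0
r(L) = -√2735/35 (r(L) = -√(6/(-10) + 110)/7 = -√(6*(-⅒) + 110)/7 = -√(-⅗ + 110)/7 = -√2735/35)
x = -56088 (x = -77609 - 1*(-21521) = -77609 + 21521 = -56088)
x - r(v(-14, 7)) = -56088 - (-1)*√2735/35 = -56088 + √2735/35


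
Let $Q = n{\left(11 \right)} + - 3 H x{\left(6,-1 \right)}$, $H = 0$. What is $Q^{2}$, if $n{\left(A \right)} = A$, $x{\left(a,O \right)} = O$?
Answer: $121$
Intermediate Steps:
$Q = 11$ ($Q = 11 + \left(-3\right) 0 \left(-1\right) = 11 + 0 \left(-1\right) = 11 + 0 = 11$)
$Q^{2} = 11^{2} = 121$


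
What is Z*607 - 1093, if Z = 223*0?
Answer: -1093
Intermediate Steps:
Z = 0
Z*607 - 1093 = 0*607 - 1093 = 0 - 1093 = -1093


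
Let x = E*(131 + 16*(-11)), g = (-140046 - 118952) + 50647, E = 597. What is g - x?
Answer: -181486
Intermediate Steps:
g = -208351 (g = -258998 + 50647 = -208351)
x = -26865 (x = 597*(131 + 16*(-11)) = 597*(131 - 176) = 597*(-45) = -26865)
g - x = -208351 - 1*(-26865) = -208351 + 26865 = -181486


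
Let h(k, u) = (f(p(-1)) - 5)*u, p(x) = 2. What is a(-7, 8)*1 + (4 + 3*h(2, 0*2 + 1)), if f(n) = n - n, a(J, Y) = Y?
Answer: -3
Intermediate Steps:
f(n) = 0
h(k, u) = -5*u (h(k, u) = (0 - 5)*u = -5*u)
a(-7, 8)*1 + (4 + 3*h(2, 0*2 + 1)) = 8*1 + (4 + 3*(-5*(0*2 + 1))) = 8 + (4 + 3*(-5*(0 + 1))) = 8 + (4 + 3*(-5*1)) = 8 + (4 + 3*(-5)) = 8 + (4 - 15) = 8 - 11 = -3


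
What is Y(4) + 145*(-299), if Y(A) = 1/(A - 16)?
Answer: -520261/12 ≈ -43355.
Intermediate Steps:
Y(A) = 1/(-16 + A)
Y(4) + 145*(-299) = 1/(-16 + 4) + 145*(-299) = 1/(-12) - 43355 = -1/12 - 43355 = -520261/12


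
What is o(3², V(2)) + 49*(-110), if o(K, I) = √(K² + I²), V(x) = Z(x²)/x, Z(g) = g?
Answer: -5390 + √85 ≈ -5380.8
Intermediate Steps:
V(x) = x (V(x) = x²/x = x)
o(K, I) = √(I² + K²)
o(3², V(2)) + 49*(-110) = √(2² + (3²)²) + 49*(-110) = √(4 + 9²) - 5390 = √(4 + 81) - 5390 = √85 - 5390 = -5390 + √85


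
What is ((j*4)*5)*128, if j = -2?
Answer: -5120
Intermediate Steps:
((j*4)*5)*128 = (-2*4*5)*128 = -8*5*128 = -40*128 = -5120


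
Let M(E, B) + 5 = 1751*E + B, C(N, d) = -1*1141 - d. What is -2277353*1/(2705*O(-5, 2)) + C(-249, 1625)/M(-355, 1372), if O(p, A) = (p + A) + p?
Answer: 235426787709/2236991720 ≈ 105.24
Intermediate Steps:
C(N, d) = -1141 - d
O(p, A) = A + 2*p (O(p, A) = (A + p) + p = A + 2*p)
M(E, B) = -5 + B + 1751*E (M(E, B) = -5 + (1751*E + B) = -5 + (B + 1751*E) = -5 + B + 1751*E)
-2277353*1/(2705*O(-5, 2)) + C(-249, 1625)/M(-355, 1372) = -2277353*1/(2705*(2 + 2*(-5))) + (-1141 - 1*1625)/(-5 + 1372 + 1751*(-355)) = -2277353*1/(2705*(2 - 10)) + (-1141 - 1625)/(-5 + 1372 - 621605) = -2277353/(2705*(-8)) - 2766/(-620238) = -2277353/(-21640) - 2766*(-1/620238) = -2277353*(-1/21640) + 461/103373 = 2277353/21640 + 461/103373 = 235426787709/2236991720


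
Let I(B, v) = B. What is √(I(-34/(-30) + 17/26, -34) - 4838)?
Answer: I*√735587970/390 ≈ 69.543*I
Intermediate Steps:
√(I(-34/(-30) + 17/26, -34) - 4838) = √((-34/(-30) + 17/26) - 4838) = √((-34*(-1/30) + 17*(1/26)) - 4838) = √((17/15 + 17/26) - 4838) = √(697/390 - 4838) = √(-1886123/390) = I*√735587970/390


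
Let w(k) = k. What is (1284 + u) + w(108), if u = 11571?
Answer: 12963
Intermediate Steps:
(1284 + u) + w(108) = (1284 + 11571) + 108 = 12855 + 108 = 12963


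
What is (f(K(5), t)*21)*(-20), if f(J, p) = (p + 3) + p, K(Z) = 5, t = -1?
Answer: -420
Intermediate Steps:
f(J, p) = 3 + 2*p (f(J, p) = (3 + p) + p = 3 + 2*p)
(f(K(5), t)*21)*(-20) = ((3 + 2*(-1))*21)*(-20) = ((3 - 2)*21)*(-20) = (1*21)*(-20) = 21*(-20) = -420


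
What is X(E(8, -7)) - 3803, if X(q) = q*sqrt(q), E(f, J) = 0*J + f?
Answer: -3803 + 16*sqrt(2) ≈ -3780.4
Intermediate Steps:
E(f, J) = f (E(f, J) = 0 + f = f)
X(q) = q**(3/2)
X(E(8, -7)) - 3803 = 8**(3/2) - 3803 = 16*sqrt(2) - 3803 = -3803 + 16*sqrt(2)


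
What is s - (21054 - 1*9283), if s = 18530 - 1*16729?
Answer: -9970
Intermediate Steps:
s = 1801 (s = 18530 - 16729 = 1801)
s - (21054 - 1*9283) = 1801 - (21054 - 1*9283) = 1801 - (21054 - 9283) = 1801 - 1*11771 = 1801 - 11771 = -9970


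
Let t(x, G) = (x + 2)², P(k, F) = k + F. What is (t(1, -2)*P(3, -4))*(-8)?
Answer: 72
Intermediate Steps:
P(k, F) = F + k
t(x, G) = (2 + x)²
(t(1, -2)*P(3, -4))*(-8) = ((2 + 1)²*(-4 + 3))*(-8) = (3²*(-1))*(-8) = (9*(-1))*(-8) = -9*(-8) = 72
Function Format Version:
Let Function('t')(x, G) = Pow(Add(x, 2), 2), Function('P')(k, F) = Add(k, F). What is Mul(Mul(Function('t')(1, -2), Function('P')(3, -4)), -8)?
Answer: 72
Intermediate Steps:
Function('P')(k, F) = Add(F, k)
Function('t')(x, G) = Pow(Add(2, x), 2)
Mul(Mul(Function('t')(1, -2), Function('P')(3, -4)), -8) = Mul(Mul(Pow(Add(2, 1), 2), Add(-4, 3)), -8) = Mul(Mul(Pow(3, 2), -1), -8) = Mul(Mul(9, -1), -8) = Mul(-9, -8) = 72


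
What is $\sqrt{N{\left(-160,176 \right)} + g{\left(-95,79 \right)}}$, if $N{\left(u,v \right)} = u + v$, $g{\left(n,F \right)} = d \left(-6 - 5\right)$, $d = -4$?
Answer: $2 \sqrt{15} \approx 7.746$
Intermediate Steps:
$g{\left(n,F \right)} = 44$ ($g{\left(n,F \right)} = - 4 \left(-6 - 5\right) = \left(-4\right) \left(-11\right) = 44$)
$\sqrt{N{\left(-160,176 \right)} + g{\left(-95,79 \right)}} = \sqrt{\left(-160 + 176\right) + 44} = \sqrt{16 + 44} = \sqrt{60} = 2 \sqrt{15}$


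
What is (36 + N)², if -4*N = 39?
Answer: 11025/16 ≈ 689.06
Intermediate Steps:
N = -39/4 (N = -¼*39 = -39/4 ≈ -9.7500)
(36 + N)² = (36 - 39/4)² = (105/4)² = 11025/16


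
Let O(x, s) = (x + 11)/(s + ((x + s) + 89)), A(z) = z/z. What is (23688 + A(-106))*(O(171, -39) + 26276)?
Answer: 622475853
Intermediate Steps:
A(z) = 1
O(x, s) = (11 + x)/(89 + x + 2*s) (O(x, s) = (11 + x)/(s + ((s + x) + 89)) = (11 + x)/(s + (89 + s + x)) = (11 + x)/(89 + x + 2*s))
(23688 + A(-106))*(O(171, -39) + 26276) = (23688 + 1)*((11 + 171)/(89 + 171 + 2*(-39)) + 26276) = 23689*(182/(89 + 171 - 78) + 26276) = 23689*(182/182 + 26276) = 23689*((1/182)*182 + 26276) = 23689*(1 + 26276) = 23689*26277 = 622475853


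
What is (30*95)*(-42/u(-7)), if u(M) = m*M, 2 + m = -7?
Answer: -1900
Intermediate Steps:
m = -9 (m = -2 - 7 = -9)
u(M) = -9*M
(30*95)*(-42/u(-7)) = (30*95)*(-42/((-9*(-7)))) = 2850*(-42/63) = 2850*(-42*1/63) = 2850*(-⅔) = -1900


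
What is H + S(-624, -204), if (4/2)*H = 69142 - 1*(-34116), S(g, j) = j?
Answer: 51425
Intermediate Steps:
H = 51629 (H = (69142 - 1*(-34116))/2 = (69142 + 34116)/2 = (½)*103258 = 51629)
H + S(-624, -204) = 51629 - 204 = 51425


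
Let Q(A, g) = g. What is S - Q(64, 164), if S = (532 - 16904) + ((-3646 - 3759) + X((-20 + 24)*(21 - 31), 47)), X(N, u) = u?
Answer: -23894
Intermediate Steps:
S = -23730 (S = (532 - 16904) + ((-3646 - 3759) + 47) = -16372 + (-7405 + 47) = -16372 - 7358 = -23730)
S - Q(64, 164) = -23730 - 1*164 = -23730 - 164 = -23894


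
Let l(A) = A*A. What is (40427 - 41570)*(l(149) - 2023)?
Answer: -23063454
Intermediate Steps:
l(A) = A²
(40427 - 41570)*(l(149) - 2023) = (40427 - 41570)*(149² - 2023) = -1143*(22201 - 2023) = -1143*20178 = -23063454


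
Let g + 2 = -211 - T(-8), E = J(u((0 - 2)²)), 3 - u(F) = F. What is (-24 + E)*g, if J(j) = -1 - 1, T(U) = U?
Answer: 5330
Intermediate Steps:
u(F) = 3 - F
J(j) = -2
E = -2
g = -205 (g = -2 + (-211 - 1*(-8)) = -2 + (-211 + 8) = -2 - 203 = -205)
(-24 + E)*g = (-24 - 2)*(-205) = -26*(-205) = 5330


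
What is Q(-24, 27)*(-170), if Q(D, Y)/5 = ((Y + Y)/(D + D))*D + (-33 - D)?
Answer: -15300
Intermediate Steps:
Q(D, Y) = -165 - 5*D + 5*Y (Q(D, Y) = 5*(((Y + Y)/(D + D))*D + (-33 - D)) = 5*(((2*Y)/((2*D)))*D + (-33 - D)) = 5*(((2*Y)*(1/(2*D)))*D + (-33 - D)) = 5*((Y/D)*D + (-33 - D)) = 5*(Y + (-33 - D)) = 5*(-33 + Y - D) = -165 - 5*D + 5*Y)
Q(-24, 27)*(-170) = (-165 - 5*(-24) + 5*27)*(-170) = (-165 + 120 + 135)*(-170) = 90*(-170) = -15300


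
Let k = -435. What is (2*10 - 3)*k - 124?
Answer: -7519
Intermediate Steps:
(2*10 - 3)*k - 124 = (2*10 - 3)*(-435) - 124 = (20 - 3)*(-435) - 124 = 17*(-435) - 124 = -7395 - 124 = -7519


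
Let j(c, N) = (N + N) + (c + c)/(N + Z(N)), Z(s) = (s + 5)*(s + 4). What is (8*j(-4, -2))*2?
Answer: -96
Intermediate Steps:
Z(s) = (4 + s)*(5 + s) (Z(s) = (5 + s)*(4 + s) = (4 + s)*(5 + s))
j(c, N) = 2*N + 2*c/(20 + N**2 + 10*N) (j(c, N) = (N + N) + (c + c)/(N + (20 + N**2 + 9*N)) = 2*N + (2*c)/(20 + N**2 + 10*N) = 2*N + 2*c/(20 + N**2 + 10*N))
(8*j(-4, -2))*2 = (8*(2*(-4 + (-2)**3 + 10*(-2)**2 + 20*(-2))/(20 + (-2)**2 + 10*(-2))))*2 = (8*(2*(-4 - 8 + 10*4 - 40)/(20 + 4 - 20)))*2 = (8*(2*(-4 - 8 + 40 - 40)/4))*2 = (8*(2*(1/4)*(-12)))*2 = (8*(-6))*2 = -48*2 = -96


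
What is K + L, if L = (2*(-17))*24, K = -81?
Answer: -897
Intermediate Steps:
L = -816 (L = -34*24 = -816)
K + L = -81 - 816 = -897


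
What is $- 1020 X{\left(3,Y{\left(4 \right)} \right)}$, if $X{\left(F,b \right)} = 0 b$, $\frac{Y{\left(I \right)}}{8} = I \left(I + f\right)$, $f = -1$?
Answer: $0$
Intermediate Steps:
$Y{\left(I \right)} = 8 I \left(-1 + I\right)$ ($Y{\left(I \right)} = 8 I \left(I - 1\right) = 8 I \left(-1 + I\right)$)
$X{\left(F,b \right)} = 0$
$- 1020 X{\left(3,Y{\left(4 \right)} \right)} = \left(-1020\right) 0 = 0$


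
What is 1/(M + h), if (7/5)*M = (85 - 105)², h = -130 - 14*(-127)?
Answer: 7/13536 ≈ 0.00051714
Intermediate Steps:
h = 1648 (h = -130 + 1778 = 1648)
M = 2000/7 (M = 5*(85 - 105)²/7 = (5/7)*(-20)² = (5/7)*400 = 2000/7 ≈ 285.71)
1/(M + h) = 1/(2000/7 + 1648) = 1/(13536/7) = 7/13536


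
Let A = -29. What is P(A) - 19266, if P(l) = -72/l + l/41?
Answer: -22905163/1189 ≈ -19264.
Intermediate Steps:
P(l) = -72/l + l/41 (P(l) = -72/l + l*(1/41) = -72/l + l/41)
P(A) - 19266 = (-72/(-29) + (1/41)*(-29)) - 19266 = (-72*(-1/29) - 29/41) - 19266 = (72/29 - 29/41) - 19266 = 2111/1189 - 19266 = -22905163/1189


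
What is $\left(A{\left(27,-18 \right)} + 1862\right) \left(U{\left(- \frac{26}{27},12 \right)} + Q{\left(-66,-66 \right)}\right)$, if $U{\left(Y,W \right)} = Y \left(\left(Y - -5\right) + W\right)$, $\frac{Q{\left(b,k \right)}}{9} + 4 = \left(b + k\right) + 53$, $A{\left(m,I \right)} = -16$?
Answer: $- \frac{1026045566}{729} \approx -1.4075 \cdot 10^{6}$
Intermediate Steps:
$Q{\left(b,k \right)} = 441 + 9 b + 9 k$ ($Q{\left(b,k \right)} = -36 + 9 \left(\left(b + k\right) + 53\right) = -36 + 9 \left(53 + b + k\right) = -36 + \left(477 + 9 b + 9 k\right) = 441 + 9 b + 9 k$)
$U{\left(Y,W \right)} = Y \left(5 + W + Y\right)$ ($U{\left(Y,W \right)} = Y \left(\left(Y + 5\right) + W\right) = Y \left(\left(5 + Y\right) + W\right) = Y \left(5 + W + Y\right)$)
$\left(A{\left(27,-18 \right)} + 1862\right) \left(U{\left(- \frac{26}{27},12 \right)} + Q{\left(-66,-66 \right)}\right) = \left(-16 + 1862\right) \left(- \frac{26}{27} \left(5 + 12 - \frac{26}{27}\right) + \left(441 + 9 \left(-66\right) + 9 \left(-66\right)\right)\right) = 1846 \left(\left(-26\right) \frac{1}{27} \left(5 + 12 - \frac{26}{27}\right) - 747\right) = 1846 \left(- \frac{26 \left(5 + 12 - \frac{26}{27}\right)}{27} - 747\right) = 1846 \left(\left(- \frac{26}{27}\right) \frac{433}{27} - 747\right) = 1846 \left(- \frac{11258}{729} - 747\right) = 1846 \left(- \frac{555821}{729}\right) = - \frac{1026045566}{729}$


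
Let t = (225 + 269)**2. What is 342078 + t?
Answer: 586114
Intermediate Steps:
t = 244036 (t = 494**2 = 244036)
342078 + t = 342078 + 244036 = 586114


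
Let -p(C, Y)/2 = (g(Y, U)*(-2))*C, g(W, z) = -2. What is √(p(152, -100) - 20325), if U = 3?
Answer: I*√21541 ≈ 146.77*I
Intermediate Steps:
p(C, Y) = -8*C (p(C, Y) = -2*(-2*(-2))*C = -8*C)
√(p(152, -100) - 20325) = √(-8*152 - 20325) = √(-1216 - 20325) = √(-21541) = I*√21541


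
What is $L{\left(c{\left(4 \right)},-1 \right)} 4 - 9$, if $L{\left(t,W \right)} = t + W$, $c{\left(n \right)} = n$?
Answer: $3$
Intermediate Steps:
$L{\left(t,W \right)} = W + t$
$L{\left(c{\left(4 \right)},-1 \right)} 4 - 9 = \left(-1 + 4\right) 4 - 9 = 3 \cdot 4 - 9 = 12 - 9 = 3$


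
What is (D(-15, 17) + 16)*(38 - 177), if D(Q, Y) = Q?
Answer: -139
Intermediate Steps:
(D(-15, 17) + 16)*(38 - 177) = (-15 + 16)*(38 - 177) = 1*(-139) = -139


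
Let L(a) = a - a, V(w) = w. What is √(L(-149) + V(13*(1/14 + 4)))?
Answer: √10374/14 ≈ 7.2752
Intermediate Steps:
L(a) = 0
√(L(-149) + V(13*(1/14 + 4))) = √(0 + 13*(1/14 + 4)) = √(0 + 13*(57/14)) = √(0 + 741/14) = √(741/14) = √10374/14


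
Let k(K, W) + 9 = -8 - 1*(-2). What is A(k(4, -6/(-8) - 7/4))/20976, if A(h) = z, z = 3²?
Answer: 3/6992 ≈ 0.00042906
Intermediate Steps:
z = 9
k(K, W) = -15 (k(K, W) = -9 + (-8 - 1*(-2)) = -9 + (-8 + 2) = -9 - 6 = -15)
A(h) = 9
A(k(4, -6/(-8) - 7/4))/20976 = 9/20976 = 9*(1/20976) = 3/6992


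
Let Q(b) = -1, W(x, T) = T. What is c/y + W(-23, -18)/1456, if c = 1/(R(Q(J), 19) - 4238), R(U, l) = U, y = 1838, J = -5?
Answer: -35061133/2836026648 ≈ -0.012363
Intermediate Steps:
c = -1/4239 (c = 1/(-1 - 4238) = 1/(-4239) = -1/4239 ≈ -0.00023590)
c/y + W(-23, -18)/1456 = -1/4239/1838 - 18/1456 = -1/4239*1/1838 - 18*1/1456 = -1/7791282 - 9/728 = -35061133/2836026648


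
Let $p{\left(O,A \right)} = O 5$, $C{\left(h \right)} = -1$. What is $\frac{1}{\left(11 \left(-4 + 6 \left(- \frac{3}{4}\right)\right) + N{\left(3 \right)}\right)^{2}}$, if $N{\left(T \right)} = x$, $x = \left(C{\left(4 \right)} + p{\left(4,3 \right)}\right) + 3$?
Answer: $\frac{4}{20449} \approx 0.00019561$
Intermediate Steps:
$p{\left(O,A \right)} = 5 O$
$x = 22$ ($x = \left(-1 + 5 \cdot 4\right) + 3 = \left(-1 + 20\right) + 3 = 19 + 3 = 22$)
$N{\left(T \right)} = 22$
$\frac{1}{\left(11 \left(-4 + 6 \left(- \frac{3}{4}\right)\right) + N{\left(3 \right)}\right)^{2}} = \frac{1}{\left(11 \left(-4 + 6 \left(- \frac{3}{4}\right)\right) + 22\right)^{2}} = \frac{1}{\left(11 \left(-4 - \frac{9}{2}\right) + 22\right)^{2}} = \frac{1}{\left(11 \left(- \frac{17}{2}\right) + 22\right)^{2}} = \frac{1}{\left(- \frac{187}{2} + 22\right)^{2}} = \frac{1}{\left(- \frac{143}{2}\right)^{2}} = \frac{1}{\frac{20449}{4}} = \frac{4}{20449}$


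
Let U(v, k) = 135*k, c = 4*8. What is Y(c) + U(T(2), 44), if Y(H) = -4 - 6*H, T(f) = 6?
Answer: 5744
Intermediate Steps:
c = 32
Y(c) + U(T(2), 44) = (-4 - 6*32) + 135*44 = (-4 - 192) + 5940 = -196 + 5940 = 5744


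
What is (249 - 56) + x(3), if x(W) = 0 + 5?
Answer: 198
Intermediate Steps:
x(W) = 5
(249 - 56) + x(3) = (249 - 56) + 5 = 193 + 5 = 198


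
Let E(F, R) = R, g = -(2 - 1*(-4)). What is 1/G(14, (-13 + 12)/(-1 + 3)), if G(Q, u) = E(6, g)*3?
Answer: -1/18 ≈ -0.055556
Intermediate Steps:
g = -6 (g = -(2 + 4) = -1*6 = -6)
G(Q, u) = -18 (G(Q, u) = -6*3 = -18)
1/G(14, (-13 + 12)/(-1 + 3)) = 1/(-18) = -1/18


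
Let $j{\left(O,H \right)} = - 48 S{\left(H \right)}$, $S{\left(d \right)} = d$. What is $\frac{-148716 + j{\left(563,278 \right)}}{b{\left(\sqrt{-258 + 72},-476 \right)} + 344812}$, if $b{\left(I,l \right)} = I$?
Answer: $- \frac{5588023272}{11889531553} + \frac{16206 i \sqrt{186}}{11889531553} \approx -0.47 + 1.8589 \cdot 10^{-5} i$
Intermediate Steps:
$j{\left(O,H \right)} = - 48 H$
$\frac{-148716 + j{\left(563,278 \right)}}{b{\left(\sqrt{-258 + 72},-476 \right)} + 344812} = \frac{-148716 - 13344}{\sqrt{-258 + 72} + 344812} = \frac{-148716 - 13344}{\sqrt{-186} + 344812} = - \frac{162060}{i \sqrt{186} + 344812} = - \frac{162060}{344812 + i \sqrt{186}}$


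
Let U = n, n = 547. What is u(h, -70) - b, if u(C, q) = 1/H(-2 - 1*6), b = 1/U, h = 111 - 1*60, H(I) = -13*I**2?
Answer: -1379/455104 ≈ -0.0030301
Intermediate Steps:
U = 547
h = 51 (h = 111 - 60 = 51)
b = 1/547 ≈ 0.0018282
u(C, q) = -1/832 (u(C, q) = 1/(-13*(-2 - 1*6)**2) = 1/(-13*(-2 - 6)**2) = 1/(-13*(-8)**2) = 1/(-13*64) = 1/(-832) = -1/832)
u(h, -70) - b = -1/832 - 1*1/547 = -1/832 - 1/547 = -1379/455104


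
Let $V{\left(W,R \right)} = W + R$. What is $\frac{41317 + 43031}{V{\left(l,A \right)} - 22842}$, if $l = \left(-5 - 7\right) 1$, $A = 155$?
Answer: $- \frac{84348}{22699} \approx -3.7159$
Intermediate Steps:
$l = -12$ ($l = \left(-12\right) 1 = -12$)
$V{\left(W,R \right)} = R + W$
$\frac{41317 + 43031}{V{\left(l,A \right)} - 22842} = \frac{41317 + 43031}{\left(155 - 12\right) - 22842} = \frac{84348}{143 - 22842} = \frac{84348}{-22699} = 84348 \left(- \frac{1}{22699}\right) = - \frac{84348}{22699}$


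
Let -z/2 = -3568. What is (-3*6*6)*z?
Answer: -770688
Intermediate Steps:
z = 7136 (z = -2*(-3568) = 7136)
(-3*6*6)*z = (-3*6*6)*7136 = -18*6*7136 = -108*7136 = -770688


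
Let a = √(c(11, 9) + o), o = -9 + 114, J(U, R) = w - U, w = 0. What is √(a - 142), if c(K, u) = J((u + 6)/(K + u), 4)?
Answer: √(-568 + 2*√417)/2 ≈ 11.48*I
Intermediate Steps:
J(U, R) = -U (J(U, R) = 0 - U = -U)
c(K, u) = -(6 + u)/(K + u) (c(K, u) = -(u + 6)/(K + u) = -(6 + u)/(K + u))
o = 105
a = √417/2 (a = √((-6 - 1*9)/(11 + 9) + 105) = √((-6 - 9)/20 + 105) = √((1/20)*(-15) + 105) = √(-¾ + 105) = √(417/4) = √417/2 ≈ 10.210)
√(a - 142) = √(√417/2 - 142) = √(-142 + √417/2)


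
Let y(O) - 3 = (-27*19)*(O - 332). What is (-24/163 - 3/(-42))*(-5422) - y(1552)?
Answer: 714571840/1141 ≈ 6.2627e+5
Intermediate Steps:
y(O) = 170319 - 513*O (y(O) = 3 + (-27*19)*(O - 332) = 3 - 513*(-332 + O) = 3 + (170316 - 513*O) = 170319 - 513*O)
(-24/163 - 3/(-42))*(-5422) - y(1552) = (-24/163 - 3/(-42))*(-5422) - (170319 - 513*1552) = (-24*1/163 - 3*(-1/42))*(-5422) - (170319 - 796176) = (-24/163 + 1/14)*(-5422) - 1*(-625857) = -173/2282*(-5422) + 625857 = 469003/1141 + 625857 = 714571840/1141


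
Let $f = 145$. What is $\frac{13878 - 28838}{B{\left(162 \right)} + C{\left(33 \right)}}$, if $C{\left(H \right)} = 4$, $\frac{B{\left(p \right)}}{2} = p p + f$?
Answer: $- \frac{7480}{26391} \approx -0.28343$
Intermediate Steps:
$B{\left(p \right)} = 290 + 2 p^{2}$ ($B{\left(p \right)} = 2 \left(p p + 145\right) = 2 \left(p^{2} + 145\right) = 2 \left(145 + p^{2}\right) = 290 + 2 p^{2}$)
$\frac{13878 - 28838}{B{\left(162 \right)} + C{\left(33 \right)}} = \frac{13878 - 28838}{\left(290 + 2 \cdot 162^{2}\right) + 4} = - \frac{14960}{\left(290 + 2 \cdot 26244\right) + 4} = - \frac{14960}{\left(290 + 52488\right) + 4} = - \frac{14960}{52778 + 4} = - \frac{14960}{52782} = \left(-14960\right) \frac{1}{52782} = - \frac{7480}{26391}$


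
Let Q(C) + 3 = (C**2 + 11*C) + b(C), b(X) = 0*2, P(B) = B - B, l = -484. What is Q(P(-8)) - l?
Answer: 481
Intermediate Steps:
P(B) = 0
b(X) = 0
Q(C) = -3 + C**2 + 11*C (Q(C) = -3 + ((C**2 + 11*C) + 0) = -3 + (C**2 + 11*C) = -3 + C**2 + 11*C)
Q(P(-8)) - l = (-3 + 0**2 + 11*0) - 1*(-484) = (-3 + 0 + 0) + 484 = -3 + 484 = 481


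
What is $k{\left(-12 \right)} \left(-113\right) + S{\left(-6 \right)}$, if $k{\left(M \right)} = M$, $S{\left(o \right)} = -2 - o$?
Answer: $1360$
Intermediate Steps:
$k{\left(-12 \right)} \left(-113\right) + S{\left(-6 \right)} = \left(-12\right) \left(-113\right) - -4 = 1356 + \left(-2 + 6\right) = 1356 + 4 = 1360$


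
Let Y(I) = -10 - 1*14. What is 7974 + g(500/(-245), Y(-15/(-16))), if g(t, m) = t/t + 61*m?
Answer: 6511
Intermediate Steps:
Y(I) = -24 (Y(I) = -10 - 14 = -24)
g(t, m) = 1 + 61*m
7974 + g(500/(-245), Y(-15/(-16))) = 7974 + (1 + 61*(-24)) = 7974 + (1 - 1464) = 7974 - 1463 = 6511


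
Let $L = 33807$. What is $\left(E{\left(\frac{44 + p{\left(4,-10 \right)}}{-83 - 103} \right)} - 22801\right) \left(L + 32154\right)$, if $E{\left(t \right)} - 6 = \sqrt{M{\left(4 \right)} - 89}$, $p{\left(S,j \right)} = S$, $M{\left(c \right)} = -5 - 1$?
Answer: $-1503580995 + 65961 i \sqrt{95} \approx -1.5036 \cdot 10^{9} + 6.4291 \cdot 10^{5} i$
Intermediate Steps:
$M{\left(c \right)} = -6$
$E{\left(t \right)} = 6 + i \sqrt{95}$ ($E{\left(t \right)} = 6 + \sqrt{-6 - 89} = 6 + \sqrt{-95} = 6 + i \sqrt{95}$)
$\left(E{\left(\frac{44 + p{\left(4,-10 \right)}}{-83 - 103} \right)} - 22801\right) \left(L + 32154\right) = \left(\left(6 + i \sqrt{95}\right) - 22801\right) \left(33807 + 32154\right) = \left(-22795 + i \sqrt{95}\right) 65961 = -1503580995 + 65961 i \sqrt{95}$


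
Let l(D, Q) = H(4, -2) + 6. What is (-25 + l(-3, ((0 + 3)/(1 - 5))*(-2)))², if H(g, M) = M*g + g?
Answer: 529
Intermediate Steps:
H(g, M) = g + M*g
l(D, Q) = 2 (l(D, Q) = 4*(1 - 2) + 6 = 4*(-1) + 6 = -4 + 6 = 2)
(-25 + l(-3, ((0 + 3)/(1 - 5))*(-2)))² = (-25 + 2)² = (-23)² = 529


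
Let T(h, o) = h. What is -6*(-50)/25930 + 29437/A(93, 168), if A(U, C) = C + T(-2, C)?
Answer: 76335121/430438 ≈ 177.34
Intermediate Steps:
A(U, C) = -2 + C (A(U, C) = C - 2 = -2 + C)
-6*(-50)/25930 + 29437/A(93, 168) = -6*(-50)/25930 + 29437/(-2 + 168) = 300*(1/25930) + 29437/166 = 30/2593 + 29437*(1/166) = 30/2593 + 29437/166 = 76335121/430438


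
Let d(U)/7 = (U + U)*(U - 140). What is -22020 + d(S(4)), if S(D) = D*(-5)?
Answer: 22780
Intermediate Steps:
S(D) = -5*D
d(U) = 14*U*(-140 + U) (d(U) = 7*((U + U)*(U - 140)) = 7*((2*U)*(-140 + U)) = 7*(2*U*(-140 + U)) = 14*U*(-140 + U))
-22020 + d(S(4)) = -22020 + 14*(-5*4)*(-140 - 5*4) = -22020 + 14*(-20)*(-140 - 20) = -22020 + 14*(-20)*(-160) = -22020 + 44800 = 22780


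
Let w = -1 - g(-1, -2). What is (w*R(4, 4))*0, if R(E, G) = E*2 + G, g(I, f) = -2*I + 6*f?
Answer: 0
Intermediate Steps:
w = 9 (w = -1 - (-2*(-1) + 6*(-2)) = -1 - (2 - 12) = -1 - 1*(-10) = -1 + 10 = 9)
R(E, G) = G + 2*E (R(E, G) = 2*E + G = G + 2*E)
(w*R(4, 4))*0 = (9*(4 + 2*4))*0 = (9*(4 + 8))*0 = (9*12)*0 = 108*0 = 0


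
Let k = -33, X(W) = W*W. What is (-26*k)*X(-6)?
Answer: 30888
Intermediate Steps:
X(W) = W**2
(-26*k)*X(-6) = -26*(-33)*(-6)**2 = 858*36 = 30888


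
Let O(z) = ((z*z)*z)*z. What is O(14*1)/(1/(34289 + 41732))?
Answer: 2920422736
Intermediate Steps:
O(z) = z⁴ (O(z) = (z²*z)*z = z³*z = z⁴)
O(14*1)/(1/(34289 + 41732)) = (14*1)⁴/(1/(34289 + 41732)) = 14⁴/(1/76021) = 38416/(1/76021) = 38416*76021 = 2920422736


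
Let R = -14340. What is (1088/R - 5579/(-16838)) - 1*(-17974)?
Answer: 1085002090799/60364230 ≈ 17974.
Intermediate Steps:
(1088/R - 5579/(-16838)) - 1*(-17974) = (1088/(-14340) - 5579/(-16838)) - 1*(-17974) = (1088*(-1/14340) - 5579*(-1/16838)) + 17974 = (-272/3585 + 5579/16838) + 17974 = 15420779/60364230 + 17974 = 1085002090799/60364230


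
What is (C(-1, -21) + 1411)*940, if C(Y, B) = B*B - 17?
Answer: 1724900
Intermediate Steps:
C(Y, B) = -17 + B² (C(Y, B) = B² - 17 = -17 + B²)
(C(-1, -21) + 1411)*940 = ((-17 + (-21)²) + 1411)*940 = ((-17 + 441) + 1411)*940 = (424 + 1411)*940 = 1835*940 = 1724900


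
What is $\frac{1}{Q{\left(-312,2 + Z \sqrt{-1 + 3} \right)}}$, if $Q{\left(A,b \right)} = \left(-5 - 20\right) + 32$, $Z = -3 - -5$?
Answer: $\frac{1}{7} \approx 0.14286$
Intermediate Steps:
$Z = 2$ ($Z = -3 + 5 = 2$)
$Q{\left(A,b \right)} = 7$ ($Q{\left(A,b \right)} = -25 + 32 = 7$)
$\frac{1}{Q{\left(-312,2 + Z \sqrt{-1 + 3} \right)}} = \frac{1}{7}$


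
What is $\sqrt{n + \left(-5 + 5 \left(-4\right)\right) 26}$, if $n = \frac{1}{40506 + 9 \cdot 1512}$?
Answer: $\frac{i \sqrt{1903411193286}}{54114} \approx 25.495 i$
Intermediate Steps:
$n = \frac{1}{54114}$ ($n = \frac{1}{40506 + 13608} = \frac{1}{54114} \approx 1.848 \cdot 10^{-5}$)
$\sqrt{n + \left(-5 + 5 \left(-4\right)\right) 26} = \sqrt{\frac{1}{54114} + \left(-5 + 5 \left(-4\right)\right) 26} = \sqrt{\frac{1}{54114} + \left(-5 - 20\right) 26} = \sqrt{\frac{1}{54114} - 650} = \sqrt{- \frac{35174099}{54114}} = \frac{i \sqrt{1903411193286}}{54114}$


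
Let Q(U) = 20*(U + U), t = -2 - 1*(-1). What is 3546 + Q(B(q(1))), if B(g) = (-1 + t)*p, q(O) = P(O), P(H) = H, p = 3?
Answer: 3306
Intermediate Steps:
t = -1 (t = -2 + 1 = -1)
q(O) = O
B(g) = -6 (B(g) = (-1 - 1)*3 = -2*3 = -6)
Q(U) = 40*U (Q(U) = 20*(2*U) = 40*U)
3546 + Q(B(q(1))) = 3546 + 40*(-6) = 3546 - 240 = 3306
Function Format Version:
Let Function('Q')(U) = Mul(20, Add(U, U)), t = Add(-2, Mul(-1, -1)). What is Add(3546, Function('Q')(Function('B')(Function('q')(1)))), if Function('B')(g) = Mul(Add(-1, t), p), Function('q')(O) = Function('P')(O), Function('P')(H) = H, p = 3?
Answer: 3306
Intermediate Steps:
t = -1 (t = Add(-2, 1) = -1)
Function('q')(O) = O
Function('B')(g) = -6 (Function('B')(g) = Mul(Add(-1, -1), 3) = Mul(-2, 3) = -6)
Function('Q')(U) = Mul(40, U) (Function('Q')(U) = Mul(20, Mul(2, U)) = Mul(40, U))
Add(3546, Function('Q')(Function('B')(Function('q')(1)))) = Add(3546, Mul(40, -6)) = Add(3546, -240) = 3306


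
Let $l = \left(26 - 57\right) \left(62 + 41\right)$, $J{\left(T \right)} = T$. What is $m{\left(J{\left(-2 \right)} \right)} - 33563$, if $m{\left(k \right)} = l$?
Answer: $-36756$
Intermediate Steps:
$l = -3193$ ($l = \left(-31\right) 103 = -3193$)
$m{\left(k \right)} = -3193$
$m{\left(J{\left(-2 \right)} \right)} - 33563 = -3193 - 33563 = -36756$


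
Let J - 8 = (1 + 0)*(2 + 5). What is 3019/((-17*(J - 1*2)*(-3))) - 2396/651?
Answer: 41869/47957 ≈ 0.87305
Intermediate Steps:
J = 15 (J = 8 + (1 + 0)*(2 + 5) = 8 + 1*7 = 8 + 7 = 15)
3019/((-17*(J - 1*2)*(-3))) - 2396/651 = 3019/((-17*(15 - 1*2)*(-3))) - 2396/651 = 3019/((-17*(15 - 2)*(-3))) - 2396*1/651 = 3019/((-17*13*(-3))) - 2396/651 = 3019/((-221*(-3))) - 2396/651 = 3019/663 - 2396/651 = 41869/47957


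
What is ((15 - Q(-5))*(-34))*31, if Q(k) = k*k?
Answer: 10540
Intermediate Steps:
Q(k) = k²
((15 - Q(-5))*(-34))*31 = ((15 - 1*(-5)²)*(-34))*31 = ((15 - 1*25)*(-34))*31 = ((15 - 25)*(-34))*31 = -10*(-34)*31 = 340*31 = 10540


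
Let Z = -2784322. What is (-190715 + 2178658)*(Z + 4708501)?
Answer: 3825158173797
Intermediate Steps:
(-190715 + 2178658)*(Z + 4708501) = (-190715 + 2178658)*(-2784322 + 4708501) = 1987943*1924179 = 3825158173797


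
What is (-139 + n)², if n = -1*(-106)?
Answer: 1089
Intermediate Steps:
n = 106
(-139 + n)² = (-139 + 106)² = (-33)² = 1089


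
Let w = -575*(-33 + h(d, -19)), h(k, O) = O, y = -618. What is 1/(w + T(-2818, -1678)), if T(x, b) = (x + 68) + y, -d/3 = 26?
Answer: 1/26532 ≈ 3.7690e-5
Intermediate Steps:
d = -78 (d = -3*26 = -78)
T(x, b) = -550 + x (T(x, b) = (x + 68) - 618 = (68 + x) - 618 = -550 + x)
w = 29900 (w = -575*(-33 - 19) = -575*(-52) = 29900)
1/(w + T(-2818, -1678)) = 1/(29900 + (-550 - 2818)) = 1/(29900 - 3368) = 1/26532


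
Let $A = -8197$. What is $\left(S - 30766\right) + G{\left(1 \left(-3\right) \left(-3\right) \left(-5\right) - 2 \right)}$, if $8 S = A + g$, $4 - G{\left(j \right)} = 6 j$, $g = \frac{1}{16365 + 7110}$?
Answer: $- \frac{2958284287}{93900} \approx -31505.0$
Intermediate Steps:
$g = \frac{1}{23475} \approx 4.2599 \cdot 10^{-5}$
$G{\left(j \right)} = 4 - 6 j$
$S = - \frac{96212287}{93900}$ ($S = \frac{-8197 + \frac{1}{23475}}{8} = \frac{1}{8} \left(- \frac{192424574}{23475}\right) = - \frac{96212287}{93900} \approx -1024.6$)
$\left(S - 30766\right) + G{\left(1 \left(-3\right) \left(-3\right) \left(-5\right) - 2 \right)} = \left(- \frac{96212287}{93900} - 30766\right) - \left(-4 + 6 \left(1 \left(-3\right) \left(-3\right) \left(-5\right) - 2\right)\right) = - \frac{2985139687}{93900} - \left(-4 + 6 \left(\left(-3\right) \left(-3\right) \left(-5\right) - 2\right)\right) = - \frac{2985139687}{93900} - \left(-4 + 6 \left(9 \left(-5\right) - 2\right)\right) = - \frac{2985139687}{93900} - \left(-4 + 6 \left(-45 - 2\right)\right) = - \frac{2985139687}{93900} + \left(4 - -282\right) = - \frac{2985139687}{93900} + \left(4 + 282\right) = - \frac{2985139687}{93900} + 286 = - \frac{2958284287}{93900}$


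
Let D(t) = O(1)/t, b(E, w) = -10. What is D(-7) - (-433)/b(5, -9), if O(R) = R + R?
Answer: -3051/70 ≈ -43.586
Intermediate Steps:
O(R) = 2*R
D(t) = 2/t (D(t) = (2*1)/t = 2/t)
D(-7) - (-433)/b(5, -9) = 2/(-7) - (-433)/(-10) = 2*(-1/7) - (-433)*(-1)/10 = -2/7 - 1*433/10 = -2/7 - 433/10 = -3051/70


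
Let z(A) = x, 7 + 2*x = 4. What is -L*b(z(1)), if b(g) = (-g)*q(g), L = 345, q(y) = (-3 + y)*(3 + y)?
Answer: 27945/8 ≈ 3493.1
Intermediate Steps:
x = -3/2 (x = -7/2 + (½)*4 = -7/2 + 2 = -3/2 ≈ -1.5000)
z(A) = -3/2
b(g) = -g*(-9 + g²) (b(g) = (-g)*(-9 + g²) = -g*(-9 + g²))
-L*b(z(1)) = -345*(-3*(9 - (-3/2)²)/2) = -345*(-3*(9 - 1*9/4)/2) = -345*(-3*(9 - 9/4)/2) = -345*(-3/2*27/4) = -345*(-81)/8 = -1*(-27945/8) = 27945/8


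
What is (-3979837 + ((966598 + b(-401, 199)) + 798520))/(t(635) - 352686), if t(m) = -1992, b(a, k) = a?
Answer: 1107560/177339 ≈ 6.2454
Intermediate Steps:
(-3979837 + ((966598 + b(-401, 199)) + 798520))/(t(635) - 352686) = (-3979837 + ((966598 - 401) + 798520))/(-1992 - 352686) = (-3979837 + (966197 + 798520))/(-354678) = (-3979837 + 1764717)*(-1/354678) = -2215120*(-1/354678) = 1107560/177339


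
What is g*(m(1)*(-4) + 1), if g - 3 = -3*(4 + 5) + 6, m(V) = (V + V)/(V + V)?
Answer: 54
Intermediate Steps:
m(V) = 1 (m(V) = (2*V)/((2*V)) = (2*V)*(1/(2*V)) = 1)
g = -18 (g = 3 + (-3*(4 + 5) + 6) = 3 + (-3*9 + 6) = 3 + (-27 + 6) = 3 - 21 = -18)
g*(m(1)*(-4) + 1) = -18*(1*(-4) + 1) = -18*(-4 + 1) = -18*(-3) = 54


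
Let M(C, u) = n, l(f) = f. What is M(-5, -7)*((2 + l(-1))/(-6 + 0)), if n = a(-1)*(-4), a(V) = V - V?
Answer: 0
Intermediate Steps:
a(V) = 0
n = 0 (n = 0*(-4) = 0)
M(C, u) = 0
M(-5, -7)*((2 + l(-1))/(-6 + 0)) = 0*((2 - 1)/(-6 + 0)) = 0*(1/(-6)) = 0*(1*(-⅙)) = 0*(-⅙) = 0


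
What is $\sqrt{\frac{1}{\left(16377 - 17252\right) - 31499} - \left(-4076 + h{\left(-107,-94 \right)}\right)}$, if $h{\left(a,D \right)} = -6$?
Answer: $\frac{\sqrt{4278245693458}}{32374} \approx 63.891$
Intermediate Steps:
$\sqrt{\frac{1}{\left(16377 - 17252\right) - 31499} - \left(-4076 + h{\left(-107,-94 \right)}\right)} = \sqrt{\frac{1}{\left(16377 - 17252\right) - 31499} + \left(4076 - -6\right)} = \sqrt{\frac{1}{-875 - 31499} + \left(4076 + 6\right)} = \sqrt{\frac{1}{-32374} + 4082} = \sqrt{- \frac{1}{32374} + 4082} = \sqrt{\frac{132150667}{32374}} = \frac{\sqrt{4278245693458}}{32374}$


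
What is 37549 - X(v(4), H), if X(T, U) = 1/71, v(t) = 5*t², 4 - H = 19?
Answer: 2665978/71 ≈ 37549.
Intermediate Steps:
H = -15 (H = 4 - 1*19 = 4 - 19 = -15)
X(T, U) = 1/71
37549 - X(v(4), H) = 37549 - 1*1/71 = 37549 - 1/71 = 2665978/71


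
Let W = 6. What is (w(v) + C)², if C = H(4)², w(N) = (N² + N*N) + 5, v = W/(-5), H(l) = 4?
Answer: 356409/625 ≈ 570.25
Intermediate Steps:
v = -6/5 (v = 6/(-5) = 6*(-⅕) = -6/5 ≈ -1.2000)
w(N) = 5 + 2*N² (w(N) = (N² + N²) + 5 = 2*N² + 5 = 5 + 2*N²)
C = 16 (C = 4² = 16)
(w(v) + C)² = ((5 + 2*(-6/5)²) + 16)² = ((5 + 2*(36/25)) + 16)² = ((5 + 72/25) + 16)² = (197/25 + 16)² = (597/25)² = 356409/625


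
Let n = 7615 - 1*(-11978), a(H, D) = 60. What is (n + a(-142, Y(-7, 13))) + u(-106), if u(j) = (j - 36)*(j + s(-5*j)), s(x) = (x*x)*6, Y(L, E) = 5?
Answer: -239292095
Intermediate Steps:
s(x) = 6*x**2 (s(x) = x**2*6 = 6*x**2)
n = 19593 (n = 7615 + 11978 = 19593)
u(j) = (-36 + j)*(j + 150*j**2) (u(j) = (j - 36)*(j + 6*(-5*j)**2) = (-36 + j)*(j + 6*(25*j**2)) = (-36 + j)*(j + 150*j**2))
(n + a(-142, Y(-7, 13))) + u(-106) = (19593 + 60) - 106*(-36 - 5399*(-106) + 150*(-106)**2) = 19653 - 106*(-36 + 572294 + 150*11236) = 19653 - 106*(-36 + 572294 + 1685400) = 19653 - 106*2257658 = 19653 - 239311748 = -239292095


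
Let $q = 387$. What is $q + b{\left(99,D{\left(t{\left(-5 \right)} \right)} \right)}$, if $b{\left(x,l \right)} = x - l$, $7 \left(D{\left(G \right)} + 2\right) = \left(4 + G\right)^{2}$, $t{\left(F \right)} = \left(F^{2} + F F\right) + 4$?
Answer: $\frac{52}{7} \approx 7.4286$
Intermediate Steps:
$t{\left(F \right)} = 4 + 2 F^{2}$ ($t{\left(F \right)} = \left(F^{2} + F^{2}\right) + 4 = 2 F^{2} + 4 = 4 + 2 F^{2}$)
$D{\left(G \right)} = -2 + \frac{\left(4 + G\right)^{2}}{7}$
$q + b{\left(99,D{\left(t{\left(-5 \right)} \right)} \right)} = 387 + \left(99 - \left(-2 + \frac{\left(4 + \left(4 + 2 \left(-5\right)^{2}\right)\right)^{2}}{7}\right)\right) = 387 + \left(99 - \left(-2 + \frac{\left(4 + \left(4 + 2 \cdot 25\right)\right)^{2}}{7}\right)\right) = 387 + \left(99 - \left(-2 + \frac{\left(4 + \left(4 + 50\right)\right)^{2}}{7}\right)\right) = 387 + \left(99 - \left(-2 + \frac{\left(4 + 54\right)^{2}}{7}\right)\right) = 387 + \left(99 - \left(-2 + \frac{58^{2}}{7}\right)\right) = 387 + \left(99 - \left(-2 + \frac{1}{7} \cdot 3364\right)\right) = 387 + \left(99 - \left(-2 + \frac{3364}{7}\right)\right) = 387 + \left(99 - \frac{3350}{7}\right) = 387 - \frac{2657}{7} = \frac{52}{7}$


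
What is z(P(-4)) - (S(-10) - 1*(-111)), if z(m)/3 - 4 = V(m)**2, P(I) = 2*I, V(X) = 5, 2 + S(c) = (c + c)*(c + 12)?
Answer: 18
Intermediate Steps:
S(c) = -2 + 2*c*(12 + c) (S(c) = -2 + (c + c)*(c + 12) = -2 + (2*c)*(12 + c) = -2 + 2*c*(12 + c))
z(m) = 87 (z(m) = 12 + 3*5**2 = 12 + 3*25 = 12 + 75 = 87)
z(P(-4)) - (S(-10) - 1*(-111)) = 87 - ((-2 + 2*(-10)**2 + 24*(-10)) - 1*(-111)) = 87 - ((-2 + 2*100 - 240) + 111) = 87 - ((-2 + 200 - 240) + 111) = 87 - (-42 + 111) = 87 - 1*69 = 87 - 69 = 18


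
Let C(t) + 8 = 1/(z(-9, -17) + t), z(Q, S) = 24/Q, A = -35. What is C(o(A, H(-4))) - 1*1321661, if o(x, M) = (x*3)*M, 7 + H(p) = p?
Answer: -4569009730/3457 ≈ -1.3217e+6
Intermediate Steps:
H(p) = -7 + p
o(x, M) = 3*M*x (o(x, M) = (3*x)*M = 3*M*x)
C(t) = -8 + 1/(-8/3 + t) (C(t) = -8 + 1/(24/(-9) + t) = -8 + 1/(24*(-1/9) + t) = -8 + 1/(-8/3 + t))
C(o(A, H(-4))) - 1*1321661 = (67 - 72*(-7 - 4)*(-35))/(-8 + 3*(3*(-7 - 4)*(-35))) - 1*1321661 = (67 - 72*(-11)*(-35))/(-8 + 3*(3*(-11)*(-35))) - 1321661 = (67 - 24*1155)/(-8 + 3*1155) - 1321661 = (67 - 27720)/(-8 + 3465) - 1321661 = -27653/3457 - 1321661 = -4569009730/3457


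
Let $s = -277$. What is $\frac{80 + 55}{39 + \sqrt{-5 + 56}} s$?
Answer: $- \frac{97227}{98} + \frac{2493 \sqrt{51}}{98} \approx -810.44$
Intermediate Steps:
$\frac{80 + 55}{39 + \sqrt{-5 + 56}} s = \frac{80 + 55}{39 + \sqrt{-5 + 56}} \left(-277\right) = \frac{135}{39 + \sqrt{51}} \left(-277\right) = - \frac{37395}{39 + \sqrt{51}}$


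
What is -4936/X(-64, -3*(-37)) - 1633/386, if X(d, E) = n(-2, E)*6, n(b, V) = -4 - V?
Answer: 389263/133170 ≈ 2.9231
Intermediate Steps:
X(d, E) = -24 - 6*E (X(d, E) = (-4 - E)*6 = -24 - 6*E)
-4936/X(-64, -3*(-37)) - 1633/386 = -4936/(-24 - (-18)*(-37)) - 1633/386 = -4936/(-24 - 6*111) - 1633*1/386 = -4936/(-24 - 666) - 1633/386 = -4936/(-690) - 1633/386 = -4936*(-1/690) - 1633/386 = 2468/345 - 1633/386 = 389263/133170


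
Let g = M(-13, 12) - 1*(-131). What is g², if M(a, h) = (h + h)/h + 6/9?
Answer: 160801/9 ≈ 17867.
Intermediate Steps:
M(a, h) = 8/3 (M(a, h) = (2*h)/h + 6*(⅑) = 2 + ⅔ = 8/3)
g = 401/3 (g = 8/3 - 1*(-131) = 8/3 + 131 = 401/3 ≈ 133.67)
g² = (401/3)² = 160801/9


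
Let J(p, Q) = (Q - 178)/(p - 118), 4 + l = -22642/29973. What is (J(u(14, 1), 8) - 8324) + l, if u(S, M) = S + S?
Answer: -748743511/89919 ≈ -8326.9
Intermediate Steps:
l = -142534/29973 (l = -4 - 22642/29973 = -142534/29973 ≈ -4.7554)
u(S, M) = 2*S
J(p, Q) = (-178 + Q)/(-118 + p)
(J(u(14, 1), 8) - 8324) + l = ((-178 + 8)/(-118 + 2*14) - 8324) - 142534/29973 = (-170/(-118 + 28) - 8324) - 142534/29973 = (-170/(-90) - 8324) - 142534/29973 = (-1/90*(-170) - 8324) - 142534/29973 = (17/9 - 8324) - 142534/29973 = -74899/9 - 142534/29973 = -748743511/89919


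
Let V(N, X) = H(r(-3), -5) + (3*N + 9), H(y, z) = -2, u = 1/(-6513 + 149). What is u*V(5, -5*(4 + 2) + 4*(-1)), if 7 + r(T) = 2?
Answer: -11/3182 ≈ -0.0034569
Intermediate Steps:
r(T) = -5 (r(T) = -7 + 2 = -5)
u = -1/6364 (u = 1/(-6364) = -1/6364 ≈ -0.00015713)
V(N, X) = 7 + 3*N (V(N, X) = -2 + (3*N + 9) = -2 + (9 + 3*N) = 7 + 3*N)
u*V(5, -5*(4 + 2) + 4*(-1)) = -(7 + 3*5)/6364 = -(7 + 15)/6364 = -1/6364*22 = -11/3182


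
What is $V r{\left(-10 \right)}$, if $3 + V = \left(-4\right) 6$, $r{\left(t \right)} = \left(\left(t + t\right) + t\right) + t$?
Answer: $1080$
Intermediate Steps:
$r{\left(t \right)} = 4 t$ ($r{\left(t \right)} = \left(2 t + t\right) + t = 3 t + t = 4 t$)
$V = -27$ ($V = -3 - 24 = -27$)
$V r{\left(-10 \right)} = - 27 \cdot 4 \left(-10\right) = \left(-27\right) \left(-40\right) = 1080$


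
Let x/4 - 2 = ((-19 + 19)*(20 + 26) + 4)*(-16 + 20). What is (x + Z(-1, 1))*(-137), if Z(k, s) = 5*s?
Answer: -10549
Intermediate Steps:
x = 72 (x = 8 + 4*(((-19 + 19)*(20 + 26) + 4)*(-16 + 20)) = 8 + 4*((0*46 + 4)*4) = 8 + 4*((0 + 4)*4) = 8 + 4*(4*4) = 8 + 4*16 = 8 + 64 = 72)
(x + Z(-1, 1))*(-137) = (72 + 5*1)*(-137) = (72 + 5)*(-137) = 77*(-137) = -10549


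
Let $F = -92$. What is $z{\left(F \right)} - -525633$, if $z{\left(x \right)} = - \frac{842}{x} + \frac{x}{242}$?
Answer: $\frac{2925722103}{5566} \approx 5.2564 \cdot 10^{5}$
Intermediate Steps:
$z{\left(x \right)} = - \frac{842}{x} + \frac{x}{242}$ ($z{\left(x \right)} = - \frac{842}{x} + x \frac{1}{242} = - \frac{842}{x} + \frac{x}{242}$)
$z{\left(F \right)} - -525633 = \left(- \frac{842}{-92} + \frac{1}{242} \left(-92\right)\right) - -525633 = \left(\left(-842\right) \left(- \frac{1}{92}\right) - \frac{46}{121}\right) + 525633 = \left(\frac{421}{46} - \frac{46}{121}\right) + 525633 = \frac{48825}{5566} + 525633 = \frac{2925722103}{5566}$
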